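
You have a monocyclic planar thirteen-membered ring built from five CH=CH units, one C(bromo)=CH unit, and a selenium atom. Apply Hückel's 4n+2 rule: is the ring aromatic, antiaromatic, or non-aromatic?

Aromatic

Every ring atom contributes a p orbital perpendicular to the ring (every atom in a ring double bond is sp² and brings one electron to the p orbital; the selenium donates one lone pair from its p orbital), so the π system is cyclic and fully conjugated.
Counting π electrons: 6 × 2 = 12 from the double-bond units + 2 from the Se atom = 14.
That gives a 4n+2 count (14, n = 3).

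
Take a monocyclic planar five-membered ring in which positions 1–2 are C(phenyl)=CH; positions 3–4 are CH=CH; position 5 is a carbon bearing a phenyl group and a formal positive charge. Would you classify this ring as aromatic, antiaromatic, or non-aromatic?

Antiaromatic

All ring atoms are sp² and supply a p orbital to the ring (the double-bond atoms are sp², each contributing one p electron; the carbocation has an empty p orbital); the conjugation is uninterrupted.
Adding the contributions, 2 × 2 = 4 from the double-bond units + 0 from the C(phenyl)(+) atom = 4.
4 is a 4n count (n = 1), so the planar conjugated ring is antiaromatic.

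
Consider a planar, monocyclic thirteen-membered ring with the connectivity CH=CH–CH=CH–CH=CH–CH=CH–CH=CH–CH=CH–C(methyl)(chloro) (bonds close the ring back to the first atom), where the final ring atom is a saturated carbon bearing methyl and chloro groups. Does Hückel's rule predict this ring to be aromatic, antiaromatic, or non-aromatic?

Non-aromatic

The C(methyl)(chloro) position has four σ bonds — that saturated carbon is sp³ and has no p orbital in the ring π system — so the cyclic conjugation is interrupted.
Broken conjugation rules out both aromaticity and antiaromaticity.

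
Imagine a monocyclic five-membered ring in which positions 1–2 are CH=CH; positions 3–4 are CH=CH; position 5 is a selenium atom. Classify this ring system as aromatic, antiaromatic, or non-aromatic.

Aromatic

Check conjugation: each doubly-bonded ring atom is sp² with one p-orbital electron; the selenium donates one lone pair from its p orbital — every position has a p orbital, so the cyclic π system is continuous.
Tallying contributions gives 2 × 2 = 4 from the double-bond units + 2 from the Se atom = 6.
6 = 4(1) + 2, which satisfies Hückel's 4n+2 rule.
(This ring is selenophene.)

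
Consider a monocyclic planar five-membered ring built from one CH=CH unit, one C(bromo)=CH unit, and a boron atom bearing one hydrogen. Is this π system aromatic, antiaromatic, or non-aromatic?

Every ring atom contributes a p orbital perpendicular to the ring (every atom in a ring double bond is sp² and brings one electron to the p orbital; the boron has an empty p orbital), so the π system is cyclic and fully conjugated.
Adding the contributions, 2 × 2 = 4 from the double-bond units + 0 from the BH atom = 4.
4 = 4(1); a planar, fully conjugated 4n system is antiaromatic.

Antiaromatic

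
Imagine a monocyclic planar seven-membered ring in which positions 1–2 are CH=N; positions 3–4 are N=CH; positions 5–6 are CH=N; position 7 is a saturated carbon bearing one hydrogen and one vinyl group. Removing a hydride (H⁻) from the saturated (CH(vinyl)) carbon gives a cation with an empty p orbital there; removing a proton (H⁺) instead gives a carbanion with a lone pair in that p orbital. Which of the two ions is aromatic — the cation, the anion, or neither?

In either ion the ring is fully conjugated: every atom, including the new sp² carbon, supplies a p orbital.
Cation: 3 × 2 + 0 = 6 π electrons → 4(1)+2, aromatic.
Anion: 3 × 2 + 2 = 8 π electrons → 4(2), antiaromatic.

The cation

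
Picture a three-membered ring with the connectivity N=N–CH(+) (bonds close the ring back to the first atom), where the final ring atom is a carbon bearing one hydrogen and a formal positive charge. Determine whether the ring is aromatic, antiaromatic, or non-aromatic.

Aromatic

Every ring atom contributes a p orbital perpendicular to the ring (every atom in a ring double bond is sp² and brings one electron to the p orbital; the doubly-bonded nitrogens are pyridine-type — their lone pairs lie in the ring plane, leaving one electron in the p orbital; the carbocation has an empty p orbital), so the π system is cyclic and fully conjugated.
Counting π electrons: 1 × 2 = 2 from the double-bond unit + 0 from the CH(+) atom = 2.
Since 2 = 4·0 + 2, the ring meets the 4n+2 criterion.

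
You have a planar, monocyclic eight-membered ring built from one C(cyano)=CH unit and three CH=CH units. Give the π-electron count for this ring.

Every ring atom contributes a p orbital perpendicular to the ring (the double-bond atoms are sp², each contributing one p electron), so the π system is cyclic and fully conjugated.
π-electron count: 4 × 2 = 8 from the 4 double-bond units.

8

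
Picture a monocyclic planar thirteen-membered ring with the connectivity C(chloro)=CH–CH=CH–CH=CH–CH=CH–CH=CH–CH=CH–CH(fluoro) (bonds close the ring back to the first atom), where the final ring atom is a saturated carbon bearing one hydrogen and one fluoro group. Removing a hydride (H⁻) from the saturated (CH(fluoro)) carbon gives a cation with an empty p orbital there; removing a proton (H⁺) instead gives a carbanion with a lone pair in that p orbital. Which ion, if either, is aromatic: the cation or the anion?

The anion

In either ion the ring is fully conjugated: every atom, including the new sp² carbon, supplies a p orbital.
Cation: 6 × 2 + 0 = 12 π electrons → 4(3), antiaromatic.
Anion: 6 × 2 + 2 = 14 π electrons → 4(3)+2, aromatic.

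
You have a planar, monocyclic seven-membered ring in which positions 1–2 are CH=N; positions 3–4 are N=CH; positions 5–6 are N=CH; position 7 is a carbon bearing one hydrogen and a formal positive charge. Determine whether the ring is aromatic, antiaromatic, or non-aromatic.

Aromatic

The p orbitals form a continuous loop: the double-bond atoms are sp², each contributing one p electron; each sp² =N– keeps its lone pair in-plane and puts one electron into the π system; the carbocation has an empty p orbital. The ring is fully conjugated.
Tallying contributions gives 3 × 2 = 6 from the double-bond units + 0 from the CH(+) atom = 6.
With 6 π electrons (n = 1), the Hückel 4n+2 condition holds.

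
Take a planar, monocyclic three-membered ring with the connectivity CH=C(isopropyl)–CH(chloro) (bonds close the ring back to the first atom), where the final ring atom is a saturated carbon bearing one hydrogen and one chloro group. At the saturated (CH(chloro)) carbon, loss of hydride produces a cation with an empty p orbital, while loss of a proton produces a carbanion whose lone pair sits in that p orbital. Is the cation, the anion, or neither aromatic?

Once that carbon is sp², every ring atom has a p orbital and both ions are fully conjugated.
Cation: 1 × 2 + 0 = 2 π electrons → 4(0)+2, aromatic.
Anion: 1 × 2 + 2 = 4 π electrons → 4(1), antiaromatic.

The cation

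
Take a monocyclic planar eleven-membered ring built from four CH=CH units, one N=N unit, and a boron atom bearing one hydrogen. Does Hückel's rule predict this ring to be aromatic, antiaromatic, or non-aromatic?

Every ring atom contributes a p orbital perpendicular to the ring (the double-bond atoms are sp², each contributing one p electron; the doubly-bonded nitrogens are pyridine-type — their lone pairs lie in the ring plane, leaving one electron in the p orbital; the boron has an empty p orbital), so the π system is cyclic and fully conjugated.
π-electron count: 5 × 2 = 10 from the double-bond units + 0 from the BH atom = 10.
Since 10 = 4·2 + 2, the ring meets the 4n+2 criterion.

Aromatic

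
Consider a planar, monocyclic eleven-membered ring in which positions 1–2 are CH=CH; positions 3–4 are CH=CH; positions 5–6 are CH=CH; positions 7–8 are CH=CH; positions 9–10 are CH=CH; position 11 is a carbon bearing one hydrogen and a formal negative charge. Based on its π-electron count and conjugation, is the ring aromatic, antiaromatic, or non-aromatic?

Antiaromatic

The p orbitals form a continuous loop: the double-bond atoms are sp², each contributing one p electron; the carbanion's lone pair occupies the p orbital. The ring is fully conjugated.
Tallying contributions gives 5 × 2 = 10 from the double-bond units + 2 from the CH(-) atom = 12.
12 = 4(3); a planar, fully conjugated 4n system is antiaromatic.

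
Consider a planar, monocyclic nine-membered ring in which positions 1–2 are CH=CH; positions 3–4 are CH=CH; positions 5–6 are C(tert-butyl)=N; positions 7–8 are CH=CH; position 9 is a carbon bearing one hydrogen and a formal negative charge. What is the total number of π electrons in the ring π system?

All ring atoms are sp² and supply a p orbital to the ring (the double-bond atoms are sp², each contributing one p electron; each sp² =N– keeps its lone pair in-plane and puts one electron into the π system; the carbanion's lone pair occupies the p orbital); the conjugation is uninterrupted.
Adding the contributions, 4 × 2 = 8 from the double-bond units + 2 from the CH(-) atom = 10.

10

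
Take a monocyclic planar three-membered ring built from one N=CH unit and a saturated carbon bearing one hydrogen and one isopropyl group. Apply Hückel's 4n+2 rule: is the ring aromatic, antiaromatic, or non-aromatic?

Non-aromatic

At the CH(isopropyl) position, that saturated carbon is sp³ and has no p orbital in the ring π system; the ring's p-orbital overlap is broken there.
Without a continuous loop of overlapping p orbitals the Hückel electron count never comes into play.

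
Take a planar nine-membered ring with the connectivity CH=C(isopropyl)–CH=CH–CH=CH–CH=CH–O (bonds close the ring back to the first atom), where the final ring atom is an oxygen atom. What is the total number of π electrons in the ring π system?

The p orbitals form a continuous loop: each doubly-bonded ring atom is sp² with one p-orbital electron; the oxygen donates one lone pair from its p orbital. The ring is fully conjugated.
Adding the contributions, 4 × 2 = 8 from the double-bond units + 2 from the O atom = 10.

10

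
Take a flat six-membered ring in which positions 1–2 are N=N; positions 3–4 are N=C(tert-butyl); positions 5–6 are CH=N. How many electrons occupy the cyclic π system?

6

Every ring atom contributes a p orbital perpendicular to the ring (every atom in a ring double bond is sp² and brings one electron to the p orbital; the doubly-bonded nitrogens are pyridine-type — their lone pairs lie in the ring plane, leaving one electron in the p orbital), so the π system is cyclic and fully conjugated.
Counting π electrons: 3 × 2 = 6 from the 3 double-bond units.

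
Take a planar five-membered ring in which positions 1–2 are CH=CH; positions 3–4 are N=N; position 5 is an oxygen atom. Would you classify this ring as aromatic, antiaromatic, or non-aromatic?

Check conjugation: the double-bond atoms are sp², each contributing one p electron; the doubly-bonded nitrogens are pyridine-type — their lone pairs lie in the ring plane, leaving one electron in the p orbital; the oxygen donates one lone pair from its p orbital — every position has a p orbital, so the cyclic π system is continuous.
Adding the contributions, 2 × 2 = 4 from the double-bond units + 2 from the O atom = 6.
6 = 4(1) + 2, which satisfies Hückel's 4n+2 rule.

Aromatic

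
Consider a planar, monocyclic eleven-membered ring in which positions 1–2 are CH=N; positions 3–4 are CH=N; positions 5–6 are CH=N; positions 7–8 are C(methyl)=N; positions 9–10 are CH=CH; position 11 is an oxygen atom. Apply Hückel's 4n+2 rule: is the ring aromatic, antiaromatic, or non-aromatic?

Antiaromatic

The p orbitals form a continuous loop: every atom in a ring double bond is sp² and brings one electron to the p orbital; each sp² =N– keeps its lone pair in-plane and puts one electron into the π system; the oxygen donates one lone pair from its p orbital. The ring is fully conjugated.
Tallying contributions gives 5 × 2 = 10 from the double-bond units + 2 from the O atom = 12.
12 = 4(3); a planar, fully conjugated 4n system is antiaromatic.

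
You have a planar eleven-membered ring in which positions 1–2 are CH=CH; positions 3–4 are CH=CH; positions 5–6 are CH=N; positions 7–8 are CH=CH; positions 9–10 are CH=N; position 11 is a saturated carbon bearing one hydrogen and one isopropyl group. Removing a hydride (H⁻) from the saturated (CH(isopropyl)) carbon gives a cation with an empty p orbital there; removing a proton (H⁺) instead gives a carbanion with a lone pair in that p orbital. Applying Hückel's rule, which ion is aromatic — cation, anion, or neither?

The cation

In both ions every ring atom is sp² and contributes a p orbital, so both rings are fully conjugated.
Cation: 5 × 2 + 0 = 10 π electrons → 4(2)+2, aromatic.
Anion: 5 × 2 + 2 = 12 π electrons → 4(3), antiaromatic.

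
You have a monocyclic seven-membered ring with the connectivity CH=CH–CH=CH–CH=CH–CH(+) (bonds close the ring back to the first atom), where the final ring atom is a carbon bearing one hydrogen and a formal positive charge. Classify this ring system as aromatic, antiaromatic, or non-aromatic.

Aromatic

All ring atoms are sp² and supply a p orbital to the ring (every atom in a ring double bond is sp² and brings one electron to the p orbital; the carbocation has an empty p orbital); the conjugation is uninterrupted.
Tallying contributions gives 3 × 2 = 6 from the double-bond units + 0 from the CH(+) atom = 6.
Since 6 = 4·1 + 2, the ring meets the 4n+2 criterion.
(This ring is the tropylium cation.)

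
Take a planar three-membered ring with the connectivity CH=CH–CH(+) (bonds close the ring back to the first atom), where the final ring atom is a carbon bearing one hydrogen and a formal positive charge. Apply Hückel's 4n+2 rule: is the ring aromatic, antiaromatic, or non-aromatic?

Aromatic

Every ring atom contributes a p orbital perpendicular to the ring (each doubly-bonded ring atom is sp² with one p-orbital electron; the carbocation has an empty p orbital), so the π system is cyclic and fully conjugated.
Counting π electrons: 1 × 2 = 2 from the double-bond unit + 0 from the CH(+) atom = 2.
With 2 π electrons (n = 0), the Hückel 4n+2 condition holds.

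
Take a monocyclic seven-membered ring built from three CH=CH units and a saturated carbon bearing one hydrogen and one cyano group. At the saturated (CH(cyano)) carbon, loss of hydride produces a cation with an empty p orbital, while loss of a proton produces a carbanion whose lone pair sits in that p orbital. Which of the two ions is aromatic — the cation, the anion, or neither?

The cation

Both ions have a continuous loop of p orbitals — each ring atom is sp².
Cation: 3 × 2 + 0 = 6 π electrons → 4(1)+2, aromatic.
Anion: 3 × 2 + 2 = 8 π electrons → 4(2), antiaromatic.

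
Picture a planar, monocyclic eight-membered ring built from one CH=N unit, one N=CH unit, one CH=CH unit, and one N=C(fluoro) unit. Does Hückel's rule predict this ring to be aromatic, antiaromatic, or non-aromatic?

Antiaromatic

All ring atoms are sp² and supply a p orbital to the ring (each doubly-bonded ring atom is sp² with one p-orbital electron; each =N– nitrogen is pyridine-type (lone pair in the sp² plane, one electron in the p orbital)); the conjugation is uninterrupted.
Counting π electrons: 4 × 2 = 8 from the 4 double-bond units.
8 is a 4n count (n = 2), so the planar conjugated ring is antiaromatic.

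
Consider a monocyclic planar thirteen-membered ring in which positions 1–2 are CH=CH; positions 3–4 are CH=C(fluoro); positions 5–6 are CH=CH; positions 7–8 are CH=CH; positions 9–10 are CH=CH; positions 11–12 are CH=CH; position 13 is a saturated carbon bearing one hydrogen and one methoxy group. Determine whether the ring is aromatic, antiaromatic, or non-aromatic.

Non-aromatic

The CH(methoxy) carbon is saturated: that saturated carbon is sp³ and has no p orbital in the ring π system. Conjugation is not continuous around the ring.
Broken conjugation rules out both aromaticity and antiaromaticity.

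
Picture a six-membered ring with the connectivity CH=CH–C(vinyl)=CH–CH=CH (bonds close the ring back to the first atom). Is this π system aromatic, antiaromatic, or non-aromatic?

Aromatic

All ring atoms are sp² and supply a p orbital to the ring (the double-bond atoms are sp², each contributing one p electron); the conjugation is uninterrupted.
Counting π electrons: 3 × 2 = 6 from the 3 double-bond units.
6 = 4(1) + 2, which satisfies Hückel's 4n+2 rule.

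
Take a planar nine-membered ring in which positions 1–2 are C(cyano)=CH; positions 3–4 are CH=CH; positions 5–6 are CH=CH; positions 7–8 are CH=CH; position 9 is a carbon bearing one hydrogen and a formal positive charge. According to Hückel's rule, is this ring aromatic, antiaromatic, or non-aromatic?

Check conjugation: every atom in a ring double bond is sp² and brings one electron to the p orbital; the carbocation has an empty p orbital — every position has a p orbital, so the cyclic π system is continuous.
π-electron count: 4 × 2 = 8 from the double-bond units + 0 from the CH(+) atom = 8.
A 4n π count (8, n = 2) in a planar conjugated ring means antiaromatic.

Antiaromatic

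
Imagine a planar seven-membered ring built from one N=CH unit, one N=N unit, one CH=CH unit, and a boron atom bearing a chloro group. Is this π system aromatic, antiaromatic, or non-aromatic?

Aromatic

The p orbitals form a continuous loop: each doubly-bonded ring atom is sp² with one p-orbital electron; each =N– nitrogen is pyridine-type (lone pair in the sp² plane, one electron in the p orbital); the boron has an empty p orbital. The ring is fully conjugated.
Counting π electrons: 3 × 2 = 6 from the double-bond units + 0 from the B(chloro) atom = 6.
Since 6 = 4·1 + 2, the ring meets the 4n+2 criterion.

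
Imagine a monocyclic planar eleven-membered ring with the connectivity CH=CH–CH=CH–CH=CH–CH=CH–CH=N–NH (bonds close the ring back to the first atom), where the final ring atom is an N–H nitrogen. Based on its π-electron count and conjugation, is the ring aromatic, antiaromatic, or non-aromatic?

The p orbitals form a continuous loop: each doubly-bonded ring atom is sp² with one p-orbital electron; each =N– nitrogen is pyridine-type (lone pair in the sp² plane, one electron in the p orbital); the pyrrole-type nitrogen donates its lone pair from the p orbital. The ring is fully conjugated.
Counting π electrons: 5 × 2 = 10 from the double-bond units + 2 from the NH atom = 12.
12 = 4(3); a planar, fully conjugated 4n system is antiaromatic.

Antiaromatic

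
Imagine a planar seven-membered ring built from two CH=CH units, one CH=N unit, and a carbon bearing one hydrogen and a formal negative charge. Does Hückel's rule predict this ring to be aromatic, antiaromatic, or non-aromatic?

Every ring atom contributes a p orbital perpendicular to the ring (every atom in a ring double bond is sp² and brings one electron to the p orbital; each =N– nitrogen is pyridine-type (lone pair in the sp² plane, one electron in the p orbital); the carbanion's lone pair occupies the p orbital), so the π system is cyclic and fully conjugated.
Adding the contributions, 3 × 2 = 6 from the double-bond units + 2 from the CH(-) atom = 8.
8 = 4(2); a planar, fully conjugated 4n system is antiaromatic.

Antiaromatic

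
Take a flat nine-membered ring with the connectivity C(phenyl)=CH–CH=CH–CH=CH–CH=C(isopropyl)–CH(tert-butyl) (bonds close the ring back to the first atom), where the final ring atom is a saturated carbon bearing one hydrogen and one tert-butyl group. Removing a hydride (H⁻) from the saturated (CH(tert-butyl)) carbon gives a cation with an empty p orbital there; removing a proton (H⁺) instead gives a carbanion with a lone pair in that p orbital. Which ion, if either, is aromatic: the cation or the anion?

In both ions every ring atom is sp² and contributes a p orbital, so both rings are fully conjugated.
Cation: 4 × 2 + 0 = 8 π electrons → 4(2), antiaromatic.
Anion: 4 × 2 + 2 = 10 π electrons → 4(2)+2, aromatic.

The anion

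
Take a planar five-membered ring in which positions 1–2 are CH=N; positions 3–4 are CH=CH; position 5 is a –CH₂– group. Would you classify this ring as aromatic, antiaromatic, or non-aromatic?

Non-aromatic

At the CH2 position, the tetrahedral CH₂ carbon is sp³ and has no p orbital in the ring π system; the ring's p-orbital overlap is broken there.
Broken conjugation rules out both aromaticity and antiaromaticity.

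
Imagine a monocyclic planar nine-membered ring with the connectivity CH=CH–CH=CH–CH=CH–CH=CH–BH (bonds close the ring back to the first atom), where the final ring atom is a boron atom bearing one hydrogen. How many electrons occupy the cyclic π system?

All ring atoms are sp² and supply a p orbital to the ring (every atom in a ring double bond is sp² and brings one electron to the p orbital; the boron has an empty p orbital); the conjugation is uninterrupted.
Counting π electrons: 4 × 2 = 8 from the double-bond units + 0 from the BH atom = 8.

8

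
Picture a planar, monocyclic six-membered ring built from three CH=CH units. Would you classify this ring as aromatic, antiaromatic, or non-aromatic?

All ring atoms are sp² and supply a p orbital to the ring (every atom in a ring double bond is sp² and brings one electron to the p orbital); the conjugation is uninterrupted.
π-electron count: 3 × 2 = 6 from the 3 double-bond units.
Since 6 = 4·1 + 2, the ring meets the 4n+2 criterion.

Aromatic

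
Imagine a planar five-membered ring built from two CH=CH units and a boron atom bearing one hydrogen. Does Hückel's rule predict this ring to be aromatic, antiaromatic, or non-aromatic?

Every ring atom contributes a p orbital perpendicular to the ring (every atom in a ring double bond is sp² and brings one electron to the p orbital; the boron has an empty p orbital), so the π system is cyclic and fully conjugated.
π-electron count: 2 × 2 = 4 from the double-bond units + 0 from the BH atom = 4.
With 4 = 4·1 π electrons, Hückel's rule classifies the planar ring as antiaromatic.
This is borole.

Antiaromatic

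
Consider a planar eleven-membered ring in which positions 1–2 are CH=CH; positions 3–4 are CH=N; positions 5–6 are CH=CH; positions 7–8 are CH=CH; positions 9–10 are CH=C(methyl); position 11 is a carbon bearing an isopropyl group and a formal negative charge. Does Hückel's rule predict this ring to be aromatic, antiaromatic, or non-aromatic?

Antiaromatic

Check conjugation: the double-bond atoms are sp², each contributing one p electron; the doubly-bonded nitrogens are pyridine-type — their lone pairs lie in the ring plane, leaving one electron in the p orbital; the carbanion's lone pair occupies the p orbital — every position has a p orbital, so the cyclic π system is continuous.
π-electron count: 5 × 2 = 10 from the double-bond units + 2 from the C(isopropyl)(-) atom = 12.
With 12 = 4·3 π electrons, Hückel's rule classifies the planar ring as antiaromatic.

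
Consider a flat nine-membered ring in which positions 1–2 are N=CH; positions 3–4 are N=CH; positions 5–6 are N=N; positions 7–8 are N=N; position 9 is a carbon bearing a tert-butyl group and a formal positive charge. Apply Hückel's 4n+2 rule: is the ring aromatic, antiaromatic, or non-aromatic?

The p orbitals form a continuous loop: every atom in a ring double bond is sp² and brings one electron to the p orbital; each sp² =N– keeps its lone pair in-plane and puts one electron into the π system; the carbocation has an empty p orbital. The ring is fully conjugated.
Tallying contributions gives 4 × 2 = 8 from the double-bond units + 0 from the C(tert-butyl)(+) atom = 8.
8 = 4(2); a planar, fully conjugated 4n system is antiaromatic.

Antiaromatic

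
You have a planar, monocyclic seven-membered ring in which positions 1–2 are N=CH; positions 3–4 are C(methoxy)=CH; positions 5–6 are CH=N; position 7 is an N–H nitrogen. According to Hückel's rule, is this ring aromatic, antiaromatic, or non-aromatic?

Check conjugation: the double-bond atoms are sp², each contributing one p electron; each sp² =N– keeps its lone pair in-plane and puts one electron into the π system; the pyrrole-type nitrogen donates its lone pair from the p orbital — every position has a p orbital, so the cyclic π system is continuous.
Adding the contributions, 3 × 2 = 6 from the double-bond units + 2 from the NH atom = 8.
8 is a 4n count (n = 2), so the planar conjugated ring is antiaromatic.

Antiaromatic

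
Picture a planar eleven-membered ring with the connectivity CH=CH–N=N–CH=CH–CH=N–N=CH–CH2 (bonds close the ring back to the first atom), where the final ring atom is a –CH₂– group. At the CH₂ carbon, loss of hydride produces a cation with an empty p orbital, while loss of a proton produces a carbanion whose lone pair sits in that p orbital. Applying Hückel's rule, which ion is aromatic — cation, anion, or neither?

The cation

In either ion the ring is fully conjugated: every atom, including the new sp² carbon, supplies a p orbital.
Cation: 5 × 2 + 0 = 10 π electrons → 4(2)+2, aromatic.
Anion: 5 × 2 + 2 = 12 π electrons → 4(3), antiaromatic.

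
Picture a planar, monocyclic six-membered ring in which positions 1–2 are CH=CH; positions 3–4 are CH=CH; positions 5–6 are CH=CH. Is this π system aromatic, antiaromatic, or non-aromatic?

Aromatic

Check conjugation: every atom in a ring double bond is sp² and brings one electron to the p orbital — every position has a p orbital, so the cyclic π system is continuous.
π-electron count: 3 × 2 = 6 from the 3 double-bond units.
6 = 4(1) + 2, which satisfies Hückel's 4n+2 rule.
(This ring is benzene.)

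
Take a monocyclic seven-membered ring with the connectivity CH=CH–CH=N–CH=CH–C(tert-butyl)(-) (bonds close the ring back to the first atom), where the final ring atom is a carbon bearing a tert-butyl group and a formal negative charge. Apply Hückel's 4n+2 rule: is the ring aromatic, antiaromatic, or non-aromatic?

Check conjugation: the double-bond atoms are sp², each contributing one p electron; each sp² =N– keeps its lone pair in-plane and puts one electron into the π system; the carbanion's lone pair occupies the p orbital — every position has a p orbital, so the cyclic π system is continuous.
Tallying contributions gives 3 × 2 = 6 from the double-bond units + 2 from the C(tert-butyl)(-) atom = 8.
8 is a 4n count (n = 2), so the planar conjugated ring is antiaromatic.

Antiaromatic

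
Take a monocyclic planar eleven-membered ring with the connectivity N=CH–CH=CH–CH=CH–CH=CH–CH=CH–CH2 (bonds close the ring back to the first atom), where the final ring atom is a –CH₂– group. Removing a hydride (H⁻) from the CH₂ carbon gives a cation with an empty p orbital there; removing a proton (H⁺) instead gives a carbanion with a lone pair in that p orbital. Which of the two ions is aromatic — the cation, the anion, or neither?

Once that carbon is sp², every ring atom has a p orbital and both ions are fully conjugated.
Cation: 5 × 2 + 0 = 10 π electrons → 4(2)+2, aromatic.
Anion: 5 × 2 + 2 = 12 π electrons → 4(3), antiaromatic.

The cation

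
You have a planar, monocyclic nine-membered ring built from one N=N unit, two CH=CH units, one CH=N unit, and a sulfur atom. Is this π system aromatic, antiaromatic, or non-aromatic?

Every ring atom contributes a p orbital perpendicular to the ring (each doubly-bonded ring atom is sp² with one p-orbital electron; each sp² =N– keeps its lone pair in-plane and puts one electron into the π system; the sulfur donates one lone pair from its p orbital), so the π system is cyclic and fully conjugated.
Tallying contributions gives 4 × 2 = 8 from the double-bond units + 2 from the S atom = 10.
That gives a 4n+2 count (10, n = 2).

Aromatic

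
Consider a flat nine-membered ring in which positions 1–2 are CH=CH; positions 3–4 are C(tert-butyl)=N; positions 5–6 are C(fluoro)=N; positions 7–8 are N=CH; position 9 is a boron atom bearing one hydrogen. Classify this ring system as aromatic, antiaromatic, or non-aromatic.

Antiaromatic

The p orbitals form a continuous loop: each doubly-bonded ring atom is sp² with one p-orbital electron; each =N– nitrogen is pyridine-type (lone pair in the sp² plane, one electron in the p orbital); the boron has an empty p orbital. The ring is fully conjugated.
Counting π electrons: 4 × 2 = 8 from the double-bond units + 0 from the BH atom = 8.
8 = 4(2); a planar, fully conjugated 4n system is antiaromatic.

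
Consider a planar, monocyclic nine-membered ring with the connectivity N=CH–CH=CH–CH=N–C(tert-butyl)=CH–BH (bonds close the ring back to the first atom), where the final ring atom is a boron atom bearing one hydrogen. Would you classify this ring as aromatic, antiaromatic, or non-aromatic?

All ring atoms are sp² and supply a p orbital to the ring (the double-bond atoms are sp², each contributing one p electron; each sp² =N– keeps its lone pair in-plane and puts one electron into the π system; the boron has an empty p orbital); the conjugation is uninterrupted.
π-electron count: 4 × 2 = 8 from the double-bond units + 0 from the BH atom = 8.
8 is a 4n count (n = 2), so the planar conjugated ring is antiaromatic.

Antiaromatic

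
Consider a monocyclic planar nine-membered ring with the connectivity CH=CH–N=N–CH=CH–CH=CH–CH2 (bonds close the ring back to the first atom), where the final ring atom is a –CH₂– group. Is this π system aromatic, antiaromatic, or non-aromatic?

Non-aromatic

The CH2 carbon is saturated: the tetrahedral CH₂ carbon is sp³ and has no p orbital in the ring π system. Conjugation is not continuous around the ring.
A ring that is not fully conjugated cannot be aromatic or antiaromatic regardless of its π-electron count.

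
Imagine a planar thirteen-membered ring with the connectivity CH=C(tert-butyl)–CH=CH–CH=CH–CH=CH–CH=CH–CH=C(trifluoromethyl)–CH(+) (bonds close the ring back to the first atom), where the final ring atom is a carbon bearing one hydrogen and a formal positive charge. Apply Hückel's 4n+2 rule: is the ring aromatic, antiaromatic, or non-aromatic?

Antiaromatic

Every ring atom contributes a p orbital perpendicular to the ring (every atom in a ring double bond is sp² and brings one electron to the p orbital; the carbocation has an empty p orbital), so the π system is cyclic and fully conjugated.
π-electron count: 6 × 2 = 12 from the double-bond units + 0 from the CH(+) atom = 12.
With 12 = 4·3 π electrons, Hückel's rule classifies the planar ring as antiaromatic.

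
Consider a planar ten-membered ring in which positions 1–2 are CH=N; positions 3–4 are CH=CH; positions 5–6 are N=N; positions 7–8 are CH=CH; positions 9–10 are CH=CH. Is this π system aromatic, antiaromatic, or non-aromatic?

Check conjugation: the double-bond atoms are sp², each contributing one p electron; the doubly-bonded nitrogens are pyridine-type — their lone pairs lie in the ring plane, leaving one electron in the p orbital — every position has a p orbital, so the cyclic π system is continuous.
Adding the contributions, 5 × 2 = 10 from the 5 double-bond units.
With 10 π electrons (n = 2), the Hückel 4n+2 condition holds.

Aromatic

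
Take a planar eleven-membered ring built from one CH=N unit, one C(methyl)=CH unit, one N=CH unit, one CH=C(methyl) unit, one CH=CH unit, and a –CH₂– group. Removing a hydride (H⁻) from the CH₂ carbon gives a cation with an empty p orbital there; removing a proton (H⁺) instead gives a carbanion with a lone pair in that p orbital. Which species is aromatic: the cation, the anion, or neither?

Once that carbon is sp², every ring atom has a p orbital and both ions are fully conjugated.
Cation: 5 × 2 + 0 = 10 π electrons → 4(2)+2, aromatic.
Anion: 5 × 2 + 2 = 12 π electrons → 4(3), antiaromatic.

The cation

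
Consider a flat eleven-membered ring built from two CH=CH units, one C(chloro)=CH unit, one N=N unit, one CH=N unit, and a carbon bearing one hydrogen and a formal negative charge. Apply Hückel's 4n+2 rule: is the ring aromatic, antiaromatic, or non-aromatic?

All ring atoms are sp² and supply a p orbital to the ring (each doubly-bonded ring atom is sp² with one p-orbital electron; each =N– nitrogen is pyridine-type (lone pair in the sp² plane, one electron in the p orbital); the carbanion's lone pair occupies the p orbital); the conjugation is uninterrupted.
Tallying contributions gives 5 × 2 = 10 from the double-bond units + 2 from the CH(-) atom = 12.
12 is a 4n count (n = 3), so the planar conjugated ring is antiaromatic.

Antiaromatic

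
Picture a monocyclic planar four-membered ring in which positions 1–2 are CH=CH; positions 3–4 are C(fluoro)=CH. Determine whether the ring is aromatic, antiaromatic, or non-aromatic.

All ring atoms are sp² and supply a p orbital to the ring (the double-bond atoms are sp², each contributing one p electron); the conjugation is uninterrupted.
π-electron count: 2 × 2 = 4 from the 2 double-bond units.
4 = 4(1); a planar, fully conjugated 4n system is antiaromatic.

Antiaromatic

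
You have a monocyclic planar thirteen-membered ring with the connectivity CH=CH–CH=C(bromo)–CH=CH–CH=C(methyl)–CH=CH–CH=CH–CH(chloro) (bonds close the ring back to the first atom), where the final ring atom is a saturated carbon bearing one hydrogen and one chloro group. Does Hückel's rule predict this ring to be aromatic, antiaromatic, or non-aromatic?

Non-aromatic

Because that saturated carbon is sp³ and has no p orbital in the ring π system at the CH(chloro) position, the π system cannot extend all the way around the ring.
Without a continuous loop of overlapping p orbitals the Hückel electron count never comes into play.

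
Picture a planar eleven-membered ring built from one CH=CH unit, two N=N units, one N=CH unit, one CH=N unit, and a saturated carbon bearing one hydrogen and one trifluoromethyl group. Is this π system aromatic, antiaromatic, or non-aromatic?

Non-aromatic

The CH(trifluoromethyl) position has four σ bonds — that saturated carbon is sp³ and has no p orbital in the ring π system — so the cyclic conjugation is interrupted.
Broken conjugation rules out both aromaticity and antiaromaticity.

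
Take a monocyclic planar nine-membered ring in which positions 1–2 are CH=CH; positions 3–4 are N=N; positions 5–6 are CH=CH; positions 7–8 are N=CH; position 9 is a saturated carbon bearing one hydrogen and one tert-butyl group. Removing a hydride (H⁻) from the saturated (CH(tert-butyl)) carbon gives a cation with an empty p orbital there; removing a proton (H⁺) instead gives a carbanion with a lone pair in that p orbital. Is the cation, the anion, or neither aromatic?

Both ions have a continuous loop of p orbitals — each ring atom is sp².
Cation: 4 × 2 + 0 = 8 π electrons → 4(2), antiaromatic.
Anion: 4 × 2 + 2 = 10 π electrons → 4(2)+2, aromatic.

The anion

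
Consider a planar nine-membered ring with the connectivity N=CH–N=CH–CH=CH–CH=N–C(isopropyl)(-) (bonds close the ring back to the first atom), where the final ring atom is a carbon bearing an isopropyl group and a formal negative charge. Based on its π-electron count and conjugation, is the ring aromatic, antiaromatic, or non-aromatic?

Aromatic

Check conjugation: every atom in a ring double bond is sp² and brings one electron to the p orbital; each =N– nitrogen is pyridine-type (lone pair in the sp² plane, one electron in the p orbital); the carbanion's lone pair occupies the p orbital — every position has a p orbital, so the cyclic π system is continuous.
Counting π electrons: 4 × 2 = 8 from the double-bond units + 2 from the C(isopropyl)(-) atom = 10.
Since 10 = 4·2 + 2, the ring meets the 4n+2 criterion.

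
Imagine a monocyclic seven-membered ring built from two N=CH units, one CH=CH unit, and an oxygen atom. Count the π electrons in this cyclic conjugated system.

8

All ring atoms are sp² and supply a p orbital to the ring (every atom in a ring double bond is sp² and brings one electron to the p orbital; each sp² =N– keeps its lone pair in-plane and puts one electron into the π system; the oxygen donates one lone pair from its p orbital); the conjugation is uninterrupted.
Tallying contributions gives 3 × 2 = 6 from the double-bond units + 2 from the O atom = 8.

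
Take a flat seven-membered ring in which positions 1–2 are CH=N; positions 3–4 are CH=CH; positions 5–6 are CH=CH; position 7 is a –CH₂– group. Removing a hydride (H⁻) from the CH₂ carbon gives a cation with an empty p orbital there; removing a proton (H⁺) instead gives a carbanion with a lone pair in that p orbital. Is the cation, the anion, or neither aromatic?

The cation

In either ion the ring is fully conjugated: every atom, including the new sp² carbon, supplies a p orbital.
Cation: 3 × 2 + 0 = 6 π electrons → 4(1)+2, aromatic.
Anion: 3 × 2 + 2 = 8 π electrons → 4(2), antiaromatic.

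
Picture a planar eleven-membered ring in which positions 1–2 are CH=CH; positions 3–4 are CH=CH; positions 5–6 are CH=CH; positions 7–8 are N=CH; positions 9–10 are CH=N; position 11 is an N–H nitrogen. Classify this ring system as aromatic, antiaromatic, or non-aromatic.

All ring atoms are sp² and supply a p orbital to the ring (the double-bond atoms are sp², each contributing one p electron; the doubly-bonded nitrogens are pyridine-type — their lone pairs lie in the ring plane, leaving one electron in the p orbital; the pyrrole-type nitrogen donates its lone pair from the p orbital); the conjugation is uninterrupted.
π-electron count: 5 × 2 = 10 from the double-bond units + 2 from the NH atom = 12.
A 4n π count (12, n = 3) in a planar conjugated ring means antiaromatic.

Antiaromatic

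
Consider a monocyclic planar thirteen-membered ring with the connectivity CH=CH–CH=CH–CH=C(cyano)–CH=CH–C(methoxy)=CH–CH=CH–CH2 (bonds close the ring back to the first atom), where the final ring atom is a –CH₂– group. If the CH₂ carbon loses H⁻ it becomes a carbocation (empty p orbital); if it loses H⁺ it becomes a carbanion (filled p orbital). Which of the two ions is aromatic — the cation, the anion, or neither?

The anion

Once that carbon is sp², every ring atom has a p orbital and both ions are fully conjugated.
Cation: 6 × 2 + 0 = 12 π electrons → 4(3), antiaromatic.
Anion: 6 × 2 + 2 = 14 π electrons → 4(3)+2, aromatic.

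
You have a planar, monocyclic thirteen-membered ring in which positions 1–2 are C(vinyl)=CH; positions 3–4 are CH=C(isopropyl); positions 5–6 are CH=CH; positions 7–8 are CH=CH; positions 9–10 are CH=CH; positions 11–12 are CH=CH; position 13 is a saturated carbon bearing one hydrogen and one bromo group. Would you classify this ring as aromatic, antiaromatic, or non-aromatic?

The CH(bromo) carbon is saturated: that saturated carbon is sp³ and has no p orbital in the ring π system. Conjugation is not continuous around the ring.
Without a continuous loop of overlapping p orbitals the Hückel electron count never comes into play.

Non-aromatic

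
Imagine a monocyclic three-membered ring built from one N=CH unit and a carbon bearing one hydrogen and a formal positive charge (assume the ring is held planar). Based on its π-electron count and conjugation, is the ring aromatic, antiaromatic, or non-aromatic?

Aromatic

The p orbitals form a continuous loop: every atom in a ring double bond is sp² and brings one electron to the p orbital; each sp² =N– keeps its lone pair in-plane and puts one electron into the π system; the carbocation has an empty p orbital. The ring is fully conjugated.
Adding the contributions, 1 × 2 = 2 from the double-bond unit + 0 from the CH(+) atom = 2.
2 = 4(0) + 2, which satisfies Hückel's 4n+2 rule.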